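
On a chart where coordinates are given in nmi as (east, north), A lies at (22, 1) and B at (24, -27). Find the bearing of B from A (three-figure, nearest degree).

176°

Δeast = 24 − 22 = 2.00; Δnorth = -27 − 1 = -28.00.
Bearing = atan2(Δeast, Δnorth) mod 360° = 175.91° ≈ 176°.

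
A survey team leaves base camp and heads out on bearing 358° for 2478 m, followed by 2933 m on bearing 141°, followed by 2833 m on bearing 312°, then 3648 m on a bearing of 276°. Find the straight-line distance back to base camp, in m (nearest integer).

4681 m

Leg 1 (358°, 2478 m): east 2478 sin 358° = -86.48, north 2478 cos 358° = 2476.49
Leg 2 (141°, 2933 m): east 2933 sin 141° = 1845.80, north 2933 cos 141° = -2279.37
Leg 3 (312°, 2833 m): east 2833 sin 312° = -2105.33, north 2833 cos 312° = 1895.65
Leg 4 (276°, 3648 m): east 3648 sin 276° = -3628.02, north 3648 cos 276° = 381.32
Net: -3974.03 east, 2474.09 north. Distance = √((-3974.03)² + (2474.09)²) = 4681.242 m.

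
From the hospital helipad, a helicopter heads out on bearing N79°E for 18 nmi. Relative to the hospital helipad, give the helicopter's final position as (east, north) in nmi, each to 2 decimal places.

Leg 1 (N79°E, 18 nmi): east 18 sin 79° = 17.67, north 18 cos 79° = 3.43
Summing: 17.67 nmi east, 3.43 nmi north → (17.67, 3.43).

(17.67, 3.43)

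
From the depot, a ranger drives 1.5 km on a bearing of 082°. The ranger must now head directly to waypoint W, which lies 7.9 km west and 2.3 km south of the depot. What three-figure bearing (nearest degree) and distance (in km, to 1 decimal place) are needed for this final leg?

255°, 9.7 km

Leg 1 (082°, 1.5 km): east 1.5 sin 82° = 1.49, north 1.5 cos 82° = 0.21
Current position: (1.49, 0.21). Target: (-7.9, -2.3). Remaining: Δeast = -9.39, Δnorth = -2.51.
Bearing = atan2(-9.39, -2.51) mod 360° = 255.03°; distance = √((-9.39)² + (-2.51)²) = 9.715 km.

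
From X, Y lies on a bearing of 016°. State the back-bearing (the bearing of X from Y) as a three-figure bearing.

Back-bearing = 016° + 180° = 196°.

196°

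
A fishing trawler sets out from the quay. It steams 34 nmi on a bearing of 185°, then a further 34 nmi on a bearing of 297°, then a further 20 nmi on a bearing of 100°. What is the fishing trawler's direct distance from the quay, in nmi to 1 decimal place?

Leg 1 (185°, 34 nmi): east 34 sin 185° = -2.96, north 34 cos 185° = -33.87
Leg 2 (297°, 34 nmi): east 34 sin 297° = -30.29, north 34 cos 297° = 15.44
Leg 3 (100°, 20 nmi): east 20 sin 100° = 19.70, north 20 cos 100° = -3.47
Net: -13.56 east, -21.91 north. Distance = √((-13.56)² + (-21.91)²) = 25.766 nmi.

25.8 nmi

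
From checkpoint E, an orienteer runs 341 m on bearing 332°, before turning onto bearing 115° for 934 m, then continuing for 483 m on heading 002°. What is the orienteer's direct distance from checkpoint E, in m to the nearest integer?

Leg 1 (332°, 341 m): east 341 sin 332° = -160.09, north 341 cos 332° = 301.09
Leg 2 (115°, 934 m): east 934 sin 115° = 846.49, north 934 cos 115° = -394.73
Leg 3 (002°, 483 m): east 483 sin 2° = 16.86, north 483 cos 2° = 482.71
Net: 703.26 east, 389.07 north. Distance = √((703.26)² + (389.07)²) = 803.706 m.

804 m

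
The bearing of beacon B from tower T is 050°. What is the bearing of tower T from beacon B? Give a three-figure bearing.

Back-bearing = 050° + 180° = 230°.

230°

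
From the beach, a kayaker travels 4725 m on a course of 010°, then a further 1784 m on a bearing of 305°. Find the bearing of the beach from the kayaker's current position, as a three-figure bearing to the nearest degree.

Leg 1 (010°, 4725 m): east 4725 sin 10° = 820.49, north 4725 cos 10° = 4653.22
Leg 2 (305°, 1784 m): east 1784 sin 305° = -1461.37, north 1784 cos 305° = 1023.26
Net displacement: -640.88 east, 5676.48 north. Direction back to start is (640.88, -5676.48): bearing = atan2(640.88, -5676.48) mod 360° = 173.56° ≈ 174°.

174°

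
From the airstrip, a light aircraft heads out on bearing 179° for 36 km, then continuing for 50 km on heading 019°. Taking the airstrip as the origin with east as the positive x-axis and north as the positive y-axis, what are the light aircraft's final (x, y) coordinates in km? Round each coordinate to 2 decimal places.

Leg 1 (179°, 36 km): east 36 sin 179° = 0.63, north 36 cos 179° = -35.99
Leg 2 (019°, 50 km): east 50 sin 19° = 16.28, north 50 cos 19° = 47.28
Summing: 16.91 km east, 11.28 km north → (16.91, 11.28).

(16.91, 11.28)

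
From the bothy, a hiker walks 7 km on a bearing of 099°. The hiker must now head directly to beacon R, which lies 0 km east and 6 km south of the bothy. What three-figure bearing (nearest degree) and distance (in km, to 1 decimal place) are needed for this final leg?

Leg 1 (099°, 7 km): east 7 sin 99° = 6.91, north 7 cos 99° = -1.10
Current position: (6.91, -1.10). Target: (0, -6). Remaining: Δeast = -6.91, Δnorth = -4.90.
Bearing = atan2(-6.91, -4.90) mod 360° = 234.65°; distance = √((-6.91)² + (-4.90)²) = 8.477 km.

235°, 8.5 km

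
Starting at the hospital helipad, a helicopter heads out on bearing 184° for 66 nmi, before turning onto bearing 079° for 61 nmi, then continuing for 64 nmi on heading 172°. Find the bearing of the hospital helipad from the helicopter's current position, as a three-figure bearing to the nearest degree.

Leg 1 (184°, 66 nmi): east 66 sin 184° = -4.60, north 66 cos 184° = -65.84
Leg 2 (079°, 61 nmi): east 61 sin 79° = 59.88, north 61 cos 79° = 11.64
Leg 3 (172°, 64 nmi): east 64 sin 172° = 8.91, north 64 cos 172° = -63.38
Net displacement: 64.18 east, -117.58 north. Direction back to start is (-64.18, 117.58): bearing = atan2(-64.18, 117.58) mod 360° = 331.37° ≈ 331°.

331°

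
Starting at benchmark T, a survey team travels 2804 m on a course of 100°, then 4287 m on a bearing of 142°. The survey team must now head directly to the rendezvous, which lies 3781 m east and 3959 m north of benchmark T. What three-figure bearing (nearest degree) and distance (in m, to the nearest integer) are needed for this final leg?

Leg 1 (100°, 2804 m): east 2804 sin 100° = 2761.40, north 2804 cos 100° = -486.91
Leg 2 (142°, 4287 m): east 4287 sin 142° = 2639.34, north 4287 cos 142° = -3378.20
Current position: (5400.74, -3865.11). Target: (3781, 3959). Remaining: Δeast = -1619.74, Δnorth = 7824.11.
Bearing = atan2(-1619.74, 7824.11) mod 360° = 348.30°; distance = √((-1619.74)² + (7824.11)²) = 7990.012 m.

348°, 7990 m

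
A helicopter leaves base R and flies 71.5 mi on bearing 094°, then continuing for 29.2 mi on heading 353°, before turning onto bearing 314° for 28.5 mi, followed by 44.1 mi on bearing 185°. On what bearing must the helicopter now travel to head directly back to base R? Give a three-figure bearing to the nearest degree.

Leg 1 (094°, 71.5 mi): east 71.5 sin 94° = 71.33, north 71.5 cos 94° = -4.99
Leg 2 (353°, 29.2 mi): east 29.2 sin 353° = -3.56, north 29.2 cos 353° = 28.98
Leg 3 (314°, 28.5 mi): east 28.5 sin 314° = -20.50, north 28.5 cos 314° = 19.80
Leg 4 (185°, 44.1 mi): east 44.1 sin 185° = -3.84, north 44.1 cos 185° = -43.93
Net displacement: 43.42 east, -0.14 north. Direction back to start is (-43.42, 0.14): bearing = atan2(-43.42, 0.14) mod 360° = 270.18° ≈ 270°.

270°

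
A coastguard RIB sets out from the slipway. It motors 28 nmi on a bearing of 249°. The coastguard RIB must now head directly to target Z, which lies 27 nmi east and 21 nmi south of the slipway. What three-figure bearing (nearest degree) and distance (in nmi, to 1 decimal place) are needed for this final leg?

Leg 1 (249°, 28 nmi): east 28 sin 249° = -26.14, north 28 cos 249° = -10.03
Current position: (-26.14, -10.03). Target: (27, -21). Remaining: Δeast = 53.14, Δnorth = -10.97.
Bearing = atan2(53.14, -10.97) mod 360° = 101.66°; distance = √((53.14)² + (-10.97)²) = 54.260 nmi.

102°, 54.3 nmi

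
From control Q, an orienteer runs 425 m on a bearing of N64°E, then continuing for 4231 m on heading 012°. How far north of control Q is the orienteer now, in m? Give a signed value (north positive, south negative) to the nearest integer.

Leg 1 (N64°E, 425 m): east 425 sin 64° = 381.99, north 425 cos 64° = 186.31
Leg 2 (012°, 4231 m): east 4231 sin 12° = 879.67, north 4231 cos 12° = 4138.54
Net north component: 4324.85 m.

4325 m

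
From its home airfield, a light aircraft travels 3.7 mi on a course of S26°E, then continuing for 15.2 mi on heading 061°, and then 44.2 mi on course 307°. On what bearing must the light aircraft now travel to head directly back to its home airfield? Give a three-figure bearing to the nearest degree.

Leg 1 (S26°E, 3.7 mi): east 3.7 sin 154° = 1.62, north 3.7 cos 154° = -3.33
Leg 2 (061°, 15.2 mi): east 15.2 sin 61° = 13.29, north 15.2 cos 61° = 7.37
Leg 3 (307°, 44.2 mi): east 44.2 sin 307° = -35.30, north 44.2 cos 307° = 26.60
Net displacement: -20.38 east, 30.64 north. Direction back to start is (20.38, -30.64): bearing = atan2(20.38, -30.64) mod 360° = 146.37° ≈ 146°.

146°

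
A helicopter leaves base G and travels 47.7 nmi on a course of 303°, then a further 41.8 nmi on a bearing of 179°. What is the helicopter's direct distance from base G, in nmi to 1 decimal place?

Leg 1 (303°, 47.7 nmi): east 47.7 sin 303° = -40.00, north 47.7 cos 303° = 25.98
Leg 2 (179°, 41.8 nmi): east 41.8 sin 179° = 0.73, north 41.8 cos 179° = -41.79
Net: -39.28 east, -15.81 north. Distance = √((-39.28)² + (-15.81)²) = 42.339 nmi.

42.3 nmi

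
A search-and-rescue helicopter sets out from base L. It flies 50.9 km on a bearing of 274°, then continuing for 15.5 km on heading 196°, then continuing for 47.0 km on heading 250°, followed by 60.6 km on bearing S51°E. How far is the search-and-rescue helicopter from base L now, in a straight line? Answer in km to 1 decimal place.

83.8 km

Leg 1 (274°, 50.9 km): east 50.9 sin 274° = -50.78, north 50.9 cos 274° = 3.55
Leg 2 (196°, 15.5 km): east 15.5 sin 196° = -4.27, north 15.5 cos 196° = -14.90
Leg 3 (250°, 47.0 km): east 47.0 sin 250° = -44.17, north 47.0 cos 250° = -16.07
Leg 4 (S51°E, 60.6 km): east 60.6 sin 129° = 47.10, north 60.6 cos 129° = -38.14
Net: -52.12 east, -65.56 north. Distance = √((-52.12)² + (-65.56)²) = 83.753 km.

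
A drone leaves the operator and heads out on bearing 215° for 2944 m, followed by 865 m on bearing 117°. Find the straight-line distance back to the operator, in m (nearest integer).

2951 m

Leg 1 (215°, 2944 m): east 2944 sin 215° = -1688.61, north 2944 cos 215° = -2411.58
Leg 2 (117°, 865 m): east 865 sin 117° = 770.72, north 865 cos 117° = -392.70
Net: -917.89 east, -2804.29 north. Distance = √((-917.89)² + (-2804.29)²) = 2950.684 m.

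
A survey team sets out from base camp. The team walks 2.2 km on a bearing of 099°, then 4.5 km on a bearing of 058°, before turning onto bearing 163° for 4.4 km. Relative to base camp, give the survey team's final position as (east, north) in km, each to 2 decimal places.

(7.28, -2.17)

Leg 1 (099°, 2.2 km): east 2.2 sin 99° = 2.17, north 2.2 cos 99° = -0.34
Leg 2 (058°, 4.5 km): east 4.5 sin 58° = 3.82, north 4.5 cos 58° = 2.38
Leg 3 (163°, 4.4 km): east 4.4 sin 163° = 1.29, north 4.4 cos 163° = -4.21
Summing: 7.28 km east, -2.17 km north → (7.28, -2.17).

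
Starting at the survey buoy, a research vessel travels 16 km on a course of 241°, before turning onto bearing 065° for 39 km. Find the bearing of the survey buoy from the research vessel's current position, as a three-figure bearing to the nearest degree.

248°

Leg 1 (241°, 16 km): east 16 sin 241° = -13.99, north 16 cos 241° = -7.76
Leg 2 (065°, 39 km): east 39 sin 65° = 35.35, north 39 cos 65° = 16.48
Net displacement: 21.35 east, 8.73 north. Direction back to start is (-21.35, -8.73): bearing = atan2(-21.35, -8.73) mod 360° = 247.77° ≈ 248°.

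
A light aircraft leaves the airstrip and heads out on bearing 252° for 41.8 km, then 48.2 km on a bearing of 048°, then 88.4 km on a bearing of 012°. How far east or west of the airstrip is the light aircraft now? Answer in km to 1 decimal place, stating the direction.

14.4 km east

Leg 1 (252°, 41.8 km): east 41.8 sin 252° = -39.75, north 41.8 cos 252° = -12.92
Leg 2 (048°, 48.2 km): east 48.2 sin 48° = 35.82, north 48.2 cos 48° = 32.25
Leg 3 (012°, 88.4 km): east 88.4 sin 12° = 18.38, north 88.4 cos 12° = 86.47
Net east component: 14.44 km.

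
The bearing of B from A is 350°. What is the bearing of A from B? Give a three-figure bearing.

170°

Back-bearing = 350° − 180° = 170°.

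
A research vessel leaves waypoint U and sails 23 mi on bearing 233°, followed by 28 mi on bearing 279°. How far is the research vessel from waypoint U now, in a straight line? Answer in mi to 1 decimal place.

47.0 mi

Leg 1 (233°, 23 mi): east 23 sin 233° = -18.37, north 23 cos 233° = -13.84
Leg 2 (279°, 28 mi): east 28 sin 279° = -27.66, north 28 cos 279° = 4.38
Net: -46.02 east, -9.46 north. Distance = √((-46.02)² + (-9.46)²) = 46.986 mi.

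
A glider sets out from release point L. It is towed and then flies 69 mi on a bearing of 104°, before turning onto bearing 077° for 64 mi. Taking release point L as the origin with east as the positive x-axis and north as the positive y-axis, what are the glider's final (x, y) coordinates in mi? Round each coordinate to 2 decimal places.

Leg 1 (104°, 69 mi): east 69 sin 104° = 66.95, north 69 cos 104° = -16.69
Leg 2 (077°, 64 mi): east 64 sin 77° = 62.36, north 64 cos 77° = 14.40
Summing: 129.31 mi east, -2.30 mi north → (129.31, -2.30).

(129.31, -2.30)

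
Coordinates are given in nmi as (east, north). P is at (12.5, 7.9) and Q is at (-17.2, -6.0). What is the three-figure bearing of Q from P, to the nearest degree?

Δeast = -17.2 − 12.5 = -29.70; Δnorth = -6.0 − 7.9 = -13.90.
Bearing = atan2(Δeast, Δnorth) mod 360° = 244.92° ≈ 245°.

245°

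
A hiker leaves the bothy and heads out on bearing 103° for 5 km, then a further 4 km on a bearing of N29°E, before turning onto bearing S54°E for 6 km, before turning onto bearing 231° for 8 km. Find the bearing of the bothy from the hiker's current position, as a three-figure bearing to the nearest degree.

Leg 1 (103°, 5 km): east 5 sin 103° = 4.87, north 5 cos 103° = -1.12
Leg 2 (N29°E, 4 km): east 4 sin 29° = 1.94, north 4 cos 29° = 3.50
Leg 3 (S54°E, 6 km): east 6 sin 126° = 4.85, north 6 cos 126° = -3.53
Leg 4 (231°, 8 km): east 8 sin 231° = -6.22, north 8 cos 231° = -5.03
Net displacement: 5.45 east, -6.19 north. Direction back to start is (-5.45, 6.19): bearing = atan2(-5.45, 6.19) mod 360° = 318.64° ≈ 319°.

319°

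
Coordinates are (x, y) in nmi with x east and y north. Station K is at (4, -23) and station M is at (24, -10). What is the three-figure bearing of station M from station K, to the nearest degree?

Δeast = 24 − 4 = 20.00; Δnorth = -10 − -23 = 13.00.
Bearing = atan2(Δeast, Δnorth) mod 360° = 56.98° ≈ 057°.

057°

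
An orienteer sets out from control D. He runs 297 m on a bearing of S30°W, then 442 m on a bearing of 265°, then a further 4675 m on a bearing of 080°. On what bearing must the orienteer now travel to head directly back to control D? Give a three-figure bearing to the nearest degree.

Leg 1 (S30°W, 297 m): east 297 sin 210° = -148.50, north 297 cos 210° = -257.21
Leg 2 (265°, 442 m): east 442 sin 265° = -440.32, north 442 cos 265° = -38.52
Leg 3 (080°, 4675 m): east 4675 sin 80° = 4603.98, north 4675 cos 80° = 811.81
Net displacement: 4015.16 east, 516.07 north. Direction back to start is (-4015.16, -516.07): bearing = atan2(-4015.16, -516.07) mod 360° = 262.68° ≈ 263°.

263°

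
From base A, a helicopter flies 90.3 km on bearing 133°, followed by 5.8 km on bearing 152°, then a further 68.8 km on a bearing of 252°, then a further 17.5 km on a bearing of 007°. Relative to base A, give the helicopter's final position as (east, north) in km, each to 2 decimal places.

(5.46, -70.60)

Leg 1 (133°, 90.3 km): east 90.3 sin 133° = 66.04, north 90.3 cos 133° = -61.58
Leg 2 (152°, 5.8 km): east 5.8 sin 152° = 2.72, north 5.8 cos 152° = -5.12
Leg 3 (252°, 68.8 km): east 68.8 sin 252° = -65.43, north 68.8 cos 252° = -21.26
Leg 4 (007°, 17.5 km): east 17.5 sin 7° = 2.13, north 17.5 cos 7° = 17.37
Summing: 5.46 km east, -70.60 km north → (5.46, -70.60).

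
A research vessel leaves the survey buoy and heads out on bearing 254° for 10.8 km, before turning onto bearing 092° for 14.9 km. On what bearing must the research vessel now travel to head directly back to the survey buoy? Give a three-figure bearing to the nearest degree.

308°

Leg 1 (254°, 10.8 km): east 10.8 sin 254° = -10.38, north 10.8 cos 254° = -2.98
Leg 2 (092°, 14.9 km): east 14.9 sin 92° = 14.89, north 14.9 cos 92° = -0.52
Net displacement: 4.51 east, -3.50 north. Direction back to start is (-4.51, 3.50): bearing = atan2(-4.51, 3.50) mod 360° = 307.79° ≈ 308°.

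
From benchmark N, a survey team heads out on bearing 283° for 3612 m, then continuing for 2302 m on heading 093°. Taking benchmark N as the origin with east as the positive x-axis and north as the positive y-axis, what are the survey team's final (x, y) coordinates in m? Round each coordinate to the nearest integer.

Leg 1 (283°, 3612 m): east 3612 sin 283° = -3519.42, north 3612 cos 283° = 812.52
Leg 2 (093°, 2302 m): east 2302 sin 93° = 2298.85, north 2302 cos 93° = -120.48
Summing: -1220.58 m east, 692.05 m north → (-1221, 692).

(-1221, 692)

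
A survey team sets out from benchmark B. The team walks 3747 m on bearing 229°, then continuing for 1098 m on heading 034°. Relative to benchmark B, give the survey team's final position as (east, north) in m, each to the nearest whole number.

(-2214, -1548)

Leg 1 (229°, 3747 m): east 3747 sin 229° = -2827.90, north 3747 cos 229° = -2458.25
Leg 2 (034°, 1098 m): east 1098 sin 34° = 613.99, north 1098 cos 34° = 910.28
Summing: -2213.90 m east, -1547.97 m north → (-2214, -1548).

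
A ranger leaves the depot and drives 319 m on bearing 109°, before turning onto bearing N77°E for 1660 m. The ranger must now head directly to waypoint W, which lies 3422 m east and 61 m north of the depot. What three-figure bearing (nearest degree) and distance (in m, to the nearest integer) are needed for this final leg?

Leg 1 (109°, 319 m): east 319 sin 109° = 301.62, north 319 cos 109° = -103.86
Leg 2 (N77°E, 1660 m): east 1660 sin 77° = 1617.45, north 1660 cos 77° = 373.42
Current position: (1919.07, 269.56). Target: (3422, 61). Remaining: Δeast = 1502.93, Δnorth = -208.56.
Bearing = atan2(1502.93, -208.56) mod 360° = 97.90°; distance = √((1502.93)² + (-208.56)²) = 1517.327 m.

098°, 1517 m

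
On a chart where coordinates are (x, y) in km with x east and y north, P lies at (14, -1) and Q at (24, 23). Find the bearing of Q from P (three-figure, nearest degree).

023°

Δeast = 24 − 14 = 10.00; Δnorth = 23 − -1 = 24.00.
Bearing = atan2(Δeast, Δnorth) mod 360° = 22.62° ≈ 023°.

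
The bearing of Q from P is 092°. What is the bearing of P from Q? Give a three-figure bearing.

272°

Back-bearing = 092° + 180° = 272°.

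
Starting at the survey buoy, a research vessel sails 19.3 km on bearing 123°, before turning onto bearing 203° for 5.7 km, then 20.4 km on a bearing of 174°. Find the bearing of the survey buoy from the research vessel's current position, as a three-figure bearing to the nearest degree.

Leg 1 (123°, 19.3 km): east 19.3 sin 123° = 16.19, north 19.3 cos 123° = -10.51
Leg 2 (203°, 5.7 km): east 5.7 sin 203° = -2.23, north 5.7 cos 203° = -5.25
Leg 3 (174°, 20.4 km): east 20.4 sin 174° = 2.13, north 20.4 cos 174° = -20.29
Net displacement: 16.09 east, -36.05 north. Direction back to start is (-16.09, 36.05): bearing = atan2(-16.09, 36.05) mod 360° = 335.94° ≈ 336°.

336°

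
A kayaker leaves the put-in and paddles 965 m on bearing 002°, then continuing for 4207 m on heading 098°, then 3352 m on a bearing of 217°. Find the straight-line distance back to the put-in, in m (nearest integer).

3169 m

Leg 1 (002°, 965 m): east 965 sin 2° = 33.68, north 965 cos 2° = 964.41
Leg 2 (098°, 4207 m): east 4207 sin 98° = 4166.06, north 4207 cos 98° = -585.50
Leg 3 (217°, 3352 m): east 3352 sin 217° = -2017.28, north 3352 cos 217° = -2677.03
Net: 2182.45 east, -2298.12 north. Distance = √((2182.45)² + (-2298.12)²) = 3169.295 m.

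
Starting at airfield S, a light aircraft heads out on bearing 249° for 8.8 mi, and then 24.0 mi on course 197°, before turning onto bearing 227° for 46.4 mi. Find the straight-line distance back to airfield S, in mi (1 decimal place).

75.8 mi

Leg 1 (249°, 8.8 mi): east 8.8 sin 249° = -8.22, north 8.8 cos 249° = -3.15
Leg 2 (197°, 24.0 mi): east 24.0 sin 197° = -7.02, north 24.0 cos 197° = -22.95
Leg 3 (227°, 46.4 mi): east 46.4 sin 227° = -33.93, north 46.4 cos 227° = -31.64
Net: -49.17 east, -57.75 north. Distance = √((-49.17)² + (-57.75)²) = 75.845 mi.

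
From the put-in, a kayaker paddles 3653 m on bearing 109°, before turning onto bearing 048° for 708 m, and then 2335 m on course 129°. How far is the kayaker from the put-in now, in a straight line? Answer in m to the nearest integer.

Leg 1 (109°, 3653 m): east 3653 sin 109° = 3453.98, north 3653 cos 109° = -1189.30
Leg 2 (048°, 708 m): east 708 sin 48° = 526.15, north 708 cos 48° = 473.74
Leg 3 (129°, 2335 m): east 2335 sin 129° = 1814.64, north 2335 cos 129° = -1469.46
Net: 5794.76 east, -2185.02 north. Distance = √((5794.76)² + (-2185.02)²) = 6193.026 m.

6193 m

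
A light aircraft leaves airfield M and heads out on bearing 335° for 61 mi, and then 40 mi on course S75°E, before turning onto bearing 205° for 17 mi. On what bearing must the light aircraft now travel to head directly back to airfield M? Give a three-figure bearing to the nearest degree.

191°

Leg 1 (335°, 61 mi): east 61 sin 335° = -25.78, north 61 cos 335° = 55.28
Leg 2 (S75°E, 40 mi): east 40 sin 105° = 38.64, north 40 cos 105° = -10.35
Leg 3 (205°, 17 mi): east 17 sin 205° = -7.18, north 17 cos 205° = -15.41
Net displacement: 5.67 east, 29.52 north. Direction back to start is (-5.67, -29.52): bearing = atan2(-5.67, -29.52) mod 360° = 190.88° ≈ 191°.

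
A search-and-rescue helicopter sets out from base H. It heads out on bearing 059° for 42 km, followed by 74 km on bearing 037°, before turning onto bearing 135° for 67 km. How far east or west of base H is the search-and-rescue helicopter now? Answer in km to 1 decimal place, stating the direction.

127.9 km east

Leg 1 (059°, 42 km): east 42 sin 59° = 36.00, north 42 cos 59° = 21.63
Leg 2 (037°, 74 km): east 74 sin 37° = 44.53, north 74 cos 37° = 59.10
Leg 3 (135°, 67 km): east 67 sin 135° = 47.38, north 67 cos 135° = -47.38
Net east component: 127.91 km.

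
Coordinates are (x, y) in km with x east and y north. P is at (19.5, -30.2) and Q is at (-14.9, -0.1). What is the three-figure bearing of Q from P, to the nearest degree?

Δeast = -14.9 − 19.5 = -34.40; Δnorth = -0.1 − -30.2 = 30.10.
Bearing = atan2(Δeast, Δnorth) mod 360° = 311.19° ≈ 311°.

311°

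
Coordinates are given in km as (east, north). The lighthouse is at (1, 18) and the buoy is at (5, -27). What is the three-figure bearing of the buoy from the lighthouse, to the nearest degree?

175°

Δeast = 5 − 1 = 4.00; Δnorth = -27 − 18 = -45.00.
Bearing = atan2(Δeast, Δnorth) mod 360° = 174.92° ≈ 175°.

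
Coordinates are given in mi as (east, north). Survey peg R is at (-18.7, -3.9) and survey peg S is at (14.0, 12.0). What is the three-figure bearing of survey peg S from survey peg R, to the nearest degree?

064°

Δeast = 14.0 − -18.7 = 32.70; Δnorth = 12.0 − -3.9 = 15.90.
Bearing = atan2(Δeast, Δnorth) mod 360° = 64.07° ≈ 064°.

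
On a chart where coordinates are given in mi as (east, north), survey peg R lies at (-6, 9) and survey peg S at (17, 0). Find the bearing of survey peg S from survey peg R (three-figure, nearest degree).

Δeast = 17 − -6 = 23.00; Δnorth = 0 − 9 = -9.00.
Bearing = atan2(Δeast, Δnorth) mod 360° = 111.37° ≈ 111°.

111°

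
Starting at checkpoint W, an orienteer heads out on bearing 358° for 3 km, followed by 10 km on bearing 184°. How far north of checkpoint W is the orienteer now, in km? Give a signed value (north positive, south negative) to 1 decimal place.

Leg 1 (358°, 3 km): east 3 sin 358° = -0.10, north 3 cos 358° = 3.00
Leg 2 (184°, 10 km): east 10 sin 184° = -0.70, north 10 cos 184° = -9.98
Net north component: -6.98 km.

-7.0 km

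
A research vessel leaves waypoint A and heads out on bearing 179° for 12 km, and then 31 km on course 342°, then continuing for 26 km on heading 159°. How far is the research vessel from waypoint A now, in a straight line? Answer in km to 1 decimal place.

Leg 1 (179°, 12 km): east 12 sin 179° = 0.21, north 12 cos 179° = -12.00
Leg 2 (342°, 31 km): east 31 sin 342° = -9.58, north 31 cos 342° = 29.48
Leg 3 (159°, 26 km): east 26 sin 159° = 9.32, north 26 cos 159° = -24.27
Net: -0.05 east, -6.79 north. Distance = √((-0.05)² + (-6.79)²) = 6.789 km.

6.8 km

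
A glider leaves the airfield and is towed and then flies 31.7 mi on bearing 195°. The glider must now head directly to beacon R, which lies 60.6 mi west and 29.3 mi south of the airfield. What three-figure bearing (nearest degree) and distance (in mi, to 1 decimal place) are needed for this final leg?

Leg 1 (195°, 31.7 mi): east 31.7 sin 195° = -8.20, north 31.7 cos 195° = -30.62
Current position: (-8.20, -30.62). Target: (-60.6, -29.3). Remaining: Δeast = -52.40, Δnorth = 1.32.
Bearing = atan2(-52.40, 1.32) mod 360° = 271.44°; distance = √((-52.40)² + (1.32)²) = 52.412 mi.

271°, 52.4 mi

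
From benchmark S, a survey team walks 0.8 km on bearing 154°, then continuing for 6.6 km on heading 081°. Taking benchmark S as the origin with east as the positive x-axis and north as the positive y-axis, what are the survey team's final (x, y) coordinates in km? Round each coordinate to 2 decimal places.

Leg 1 (154°, 0.8 km): east 0.8 sin 154° = 0.35, north 0.8 cos 154° = -0.72
Leg 2 (081°, 6.6 km): east 6.6 sin 81° = 6.52, north 6.6 cos 81° = 1.03
Summing: 6.87 km east, 0.31 km north → (6.87, 0.31).

(6.87, 0.31)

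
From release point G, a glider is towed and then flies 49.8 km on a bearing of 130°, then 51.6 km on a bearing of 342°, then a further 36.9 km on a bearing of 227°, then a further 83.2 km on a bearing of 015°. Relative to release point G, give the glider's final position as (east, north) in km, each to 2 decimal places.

(16.75, 72.26)

Leg 1 (130°, 49.8 km): east 49.8 sin 130° = 38.15, north 49.8 cos 130° = -32.01
Leg 2 (342°, 51.6 km): east 51.6 sin 342° = -15.95, north 51.6 cos 342° = 49.07
Leg 3 (227°, 36.9 km): east 36.9 sin 227° = -26.99, north 36.9 cos 227° = -25.17
Leg 4 (015°, 83.2 km): east 83.2 sin 15° = 21.53, north 83.2 cos 15° = 80.37
Summing: 16.75 km east, 72.26 km north → (16.75, 72.26).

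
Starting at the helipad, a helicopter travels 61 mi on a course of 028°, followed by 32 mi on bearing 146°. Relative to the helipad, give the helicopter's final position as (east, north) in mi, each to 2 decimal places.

(46.53, 27.33)

Leg 1 (028°, 61 mi): east 61 sin 28° = 28.64, north 61 cos 28° = 53.86
Leg 2 (146°, 32 mi): east 32 sin 146° = 17.89, north 32 cos 146° = -26.53
Summing: 46.53 mi east, 27.33 mi north → (46.53, 27.33).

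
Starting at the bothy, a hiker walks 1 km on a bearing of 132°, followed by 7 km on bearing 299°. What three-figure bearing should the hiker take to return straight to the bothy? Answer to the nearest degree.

Leg 1 (132°, 1 km): east 1 sin 132° = 0.74, north 1 cos 132° = -0.67
Leg 2 (299°, 7 km): east 7 sin 299° = -6.12, north 7 cos 299° = 3.39
Net displacement: -5.38 east, 2.72 north. Direction back to start is (5.38, -2.72): bearing = atan2(5.38, -2.72) mod 360° = 116.86° ≈ 117°.

117°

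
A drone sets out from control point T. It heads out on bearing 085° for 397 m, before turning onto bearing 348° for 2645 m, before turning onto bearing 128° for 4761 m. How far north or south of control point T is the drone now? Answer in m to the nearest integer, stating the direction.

Leg 1 (085°, 397 m): east 397 sin 85° = 395.49, north 397 cos 85° = 34.60
Leg 2 (348°, 2645 m): east 2645 sin 348° = -549.93, north 2645 cos 348° = 2587.20
Leg 3 (128°, 4761 m): east 4761 sin 128° = 3751.72, north 4761 cos 128° = -2931.16
Net north component: -309.36 m.

309 m south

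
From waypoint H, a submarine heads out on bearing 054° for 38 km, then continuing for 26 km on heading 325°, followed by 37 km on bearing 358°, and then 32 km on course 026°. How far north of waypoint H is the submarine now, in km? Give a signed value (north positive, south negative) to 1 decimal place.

Leg 1 (054°, 38 km): east 38 sin 54° = 30.74, north 38 cos 54° = 22.34
Leg 2 (325°, 26 km): east 26 sin 325° = -14.91, north 26 cos 325° = 21.30
Leg 3 (358°, 37 km): east 37 sin 358° = -1.29, north 37 cos 358° = 36.98
Leg 4 (026°, 32 km): east 32 sin 26° = 14.03, north 32 cos 26° = 28.76
Net north component: 109.37 km.

109.4 km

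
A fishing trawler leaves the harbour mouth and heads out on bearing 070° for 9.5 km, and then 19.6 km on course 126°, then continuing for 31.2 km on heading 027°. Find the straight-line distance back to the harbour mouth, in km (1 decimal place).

Leg 1 (070°, 9.5 km): east 9.5 sin 70° = 8.93, north 9.5 cos 70° = 3.25
Leg 2 (126°, 19.6 km): east 19.6 sin 126° = 15.86, north 19.6 cos 126° = -11.52
Leg 3 (027°, 31.2 km): east 31.2 sin 27° = 14.16, north 31.2 cos 27° = 27.80
Net: 38.95 east, 19.53 north. Distance = √((38.95)² + (19.53)²) = 43.570 km.

43.6 km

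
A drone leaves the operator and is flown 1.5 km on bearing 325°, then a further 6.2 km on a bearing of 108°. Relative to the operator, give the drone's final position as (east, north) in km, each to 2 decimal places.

(5.04, -0.69)

Leg 1 (325°, 1.5 km): east 1.5 sin 325° = -0.86, north 1.5 cos 325° = 1.23
Leg 2 (108°, 6.2 km): east 6.2 sin 108° = 5.90, north 6.2 cos 108° = -1.92
Summing: 5.04 km east, -0.69 km north → (5.04, -0.69).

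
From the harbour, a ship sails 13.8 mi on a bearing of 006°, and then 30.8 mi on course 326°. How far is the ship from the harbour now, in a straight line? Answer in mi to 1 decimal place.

Leg 1 (006°, 13.8 mi): east 13.8 sin 6° = 1.44, north 13.8 cos 6° = 13.72
Leg 2 (326°, 30.8 mi): east 30.8 sin 326° = -17.22, north 30.8 cos 326° = 25.53
Net: -15.78 east, 39.26 north. Distance = √((-15.78)² + (39.26)²) = 42.312 mi.

42.3 mi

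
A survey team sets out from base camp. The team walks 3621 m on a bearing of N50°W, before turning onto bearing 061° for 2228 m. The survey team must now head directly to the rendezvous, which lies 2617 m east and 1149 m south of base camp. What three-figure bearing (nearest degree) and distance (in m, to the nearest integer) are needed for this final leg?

143°, 5711 m

Leg 1 (N50°W, 3621 m): east 3621 sin 310° = -2773.85, north 3621 cos 310° = 2327.53
Leg 2 (061°, 2228 m): east 2228 sin 61° = 1948.65, north 2228 cos 61° = 1080.16
Current position: (-825.19, 3407.69). Target: (2617, -1149). Remaining: Δeast = 3442.19, Δnorth = -4556.69.
Bearing = atan2(3442.19, -4556.69) mod 360° = 142.93°; distance = √((3442.19)² + (-4556.69)²) = 5710.702 m.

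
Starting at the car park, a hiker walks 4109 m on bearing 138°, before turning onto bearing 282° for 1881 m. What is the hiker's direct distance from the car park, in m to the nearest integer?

2814 m

Leg 1 (138°, 4109 m): east 4109 sin 138° = 2749.46, north 4109 cos 138° = -3053.58
Leg 2 (282°, 1881 m): east 1881 sin 282° = -1839.90, north 1881 cos 282° = 391.08
Net: 909.56 east, -2662.50 north. Distance = √((909.56)² + (-2662.50)²) = 2813.576 m.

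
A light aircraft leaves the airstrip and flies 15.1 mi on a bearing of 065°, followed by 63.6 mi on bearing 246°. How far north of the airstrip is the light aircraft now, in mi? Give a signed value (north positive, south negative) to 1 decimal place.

Leg 1 (065°, 15.1 mi): east 15.1 sin 65° = 13.69, north 15.1 cos 65° = 6.38
Leg 2 (246°, 63.6 mi): east 63.6 sin 246° = -58.10, north 63.6 cos 246° = -25.87
Net north component: -19.49 mi.

-19.5 mi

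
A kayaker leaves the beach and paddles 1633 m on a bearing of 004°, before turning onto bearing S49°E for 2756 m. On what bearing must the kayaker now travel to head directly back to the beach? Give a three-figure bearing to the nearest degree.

Leg 1 (004°, 1633 m): east 1633 sin 4° = 113.91, north 1633 cos 4° = 1629.02
Leg 2 (S49°E, 2756 m): east 2756 sin 131° = 2079.98, north 2756 cos 131° = -1808.10
Net displacement: 2193.89 east, -179.08 north. Direction back to start is (-2193.89, 179.08): bearing = atan2(-2193.89, 179.08) mod 360° = 274.67° ≈ 275°.

275°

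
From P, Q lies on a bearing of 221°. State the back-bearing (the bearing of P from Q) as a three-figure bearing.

Back-bearing = 221° − 180° = 041°.

041°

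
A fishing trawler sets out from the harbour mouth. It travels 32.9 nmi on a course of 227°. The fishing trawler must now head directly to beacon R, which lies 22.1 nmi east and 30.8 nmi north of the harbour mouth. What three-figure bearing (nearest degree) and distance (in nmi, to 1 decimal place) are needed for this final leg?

041°, 70.5 nmi

Leg 1 (227°, 32.9 nmi): east 32.9 sin 227° = -24.06, north 32.9 cos 227° = -22.44
Current position: (-24.06, -22.44). Target: (22.1, 30.8). Remaining: Δeast = 46.16, Δnorth = 53.24.
Bearing = atan2(46.16, 53.24) mod 360° = 40.93°; distance = √((46.16)² + (53.24)²) = 70.464 nmi.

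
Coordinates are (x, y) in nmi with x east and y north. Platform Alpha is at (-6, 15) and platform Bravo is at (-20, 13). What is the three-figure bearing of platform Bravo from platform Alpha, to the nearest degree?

Δeast = -20 − -6 = -14.00; Δnorth = 13 − 15 = -2.00.
Bearing = atan2(Δeast, Δnorth) mod 360° = 261.87° ≈ 262°.

262°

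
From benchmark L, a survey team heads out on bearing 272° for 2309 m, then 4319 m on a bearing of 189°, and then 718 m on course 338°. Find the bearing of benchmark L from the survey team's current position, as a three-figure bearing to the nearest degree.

Leg 1 (272°, 2309 m): east 2309 sin 272° = -2307.59, north 2309 cos 272° = 80.58
Leg 2 (189°, 4319 m): east 4319 sin 189° = -675.64, north 4319 cos 189° = -4265.83
Leg 3 (338°, 718 m): east 718 sin 338° = -268.97, north 718 cos 338° = 665.72
Net displacement: -3252.20 east, -3519.52 north. Direction back to start is (3252.20, 3519.52): bearing = atan2(3252.20, 3519.52) mod 360° = 42.74° ≈ 043°.

043°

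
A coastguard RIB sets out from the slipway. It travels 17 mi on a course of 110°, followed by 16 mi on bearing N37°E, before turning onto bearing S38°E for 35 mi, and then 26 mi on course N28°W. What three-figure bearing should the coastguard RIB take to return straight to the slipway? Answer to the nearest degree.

266°

Leg 1 (110°, 17 mi): east 17 sin 110° = 15.97, north 17 cos 110° = -5.81
Leg 2 (N37°E, 16 mi): east 16 sin 37° = 9.63, north 16 cos 37° = 12.78
Leg 3 (S38°E, 35 mi): east 35 sin 142° = 21.55, north 35 cos 142° = -27.58
Leg 4 (N28°W, 26 mi): east 26 sin 332° = -12.21, north 26 cos 332° = 22.96
Net displacement: 34.95 east, 2.34 north. Direction back to start is (-34.95, -2.34): bearing = atan2(-34.95, -2.34) mod 360° = 266.17° ≈ 266°.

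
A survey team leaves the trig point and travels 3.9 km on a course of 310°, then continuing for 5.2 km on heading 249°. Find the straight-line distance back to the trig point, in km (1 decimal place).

Leg 1 (310°, 3.9 km): east 3.9 sin 310° = -2.99, north 3.9 cos 310° = 2.51
Leg 2 (249°, 5.2 km): east 5.2 sin 249° = -4.85, north 5.2 cos 249° = -1.86
Net: -7.84 east, 0.64 north. Distance = √((-7.84)² + (0.64)²) = 7.869 km.

7.9 km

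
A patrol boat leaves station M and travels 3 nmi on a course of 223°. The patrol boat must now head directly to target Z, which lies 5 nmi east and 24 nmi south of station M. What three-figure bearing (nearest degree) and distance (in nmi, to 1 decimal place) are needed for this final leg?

Leg 1 (223°, 3 nmi): east 3 sin 223° = -2.05, north 3 cos 223° = -2.19
Current position: (-2.05, -2.19). Target: (5, -24). Remaining: Δeast = 7.05, Δnorth = -21.81.
Bearing = atan2(7.05, -21.81) mod 360° = 162.09°; distance = √((7.05)² + (-21.81)²) = 22.916 nmi.

162°, 22.9 nmi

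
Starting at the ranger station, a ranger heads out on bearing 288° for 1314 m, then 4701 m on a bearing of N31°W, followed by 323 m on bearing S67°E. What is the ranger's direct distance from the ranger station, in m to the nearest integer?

Leg 1 (288°, 1314 m): east 1314 sin 288° = -1249.69, north 1314 cos 288° = 406.05
Leg 2 (N31°W, 4701 m): east 4701 sin 329° = -2421.19, north 4701 cos 329° = 4029.54
Leg 3 (S67°E, 323 m): east 323 sin 113° = 297.32, north 323 cos 113° = -126.21
Net: -3373.56 east, 4309.39 north. Distance = √((-3373.56)² + (4309.39)²) = 5472.815 m.

5473 m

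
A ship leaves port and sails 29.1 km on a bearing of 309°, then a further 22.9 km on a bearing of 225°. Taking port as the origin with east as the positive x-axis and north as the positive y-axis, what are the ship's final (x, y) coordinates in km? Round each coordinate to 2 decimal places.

(-38.81, 2.12)

Leg 1 (309°, 29.1 km): east 29.1 sin 309° = -22.61, north 29.1 cos 309° = 18.31
Leg 2 (225°, 22.9 km): east 22.9 sin 225° = -16.19, north 22.9 cos 225° = -16.19
Summing: -38.81 km east, 2.12 km north → (-38.81, 2.12).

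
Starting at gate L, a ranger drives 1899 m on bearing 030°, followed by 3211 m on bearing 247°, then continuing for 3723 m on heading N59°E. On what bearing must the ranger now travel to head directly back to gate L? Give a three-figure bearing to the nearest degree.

207°

Leg 1 (030°, 1899 m): east 1899 sin 30° = 949.50, north 1899 cos 30° = 1644.58
Leg 2 (247°, 3211 m): east 3211 sin 247° = -2955.74, north 3211 cos 247° = -1254.64
Leg 3 (N59°E, 3723 m): east 3723 sin 59° = 3191.23, north 3723 cos 59° = 1917.49
Net displacement: 1184.99 east, 2307.43 north. Direction back to start is (-1184.99, -2307.43): bearing = atan2(-1184.99, -2307.43) mod 360° = 207.18° ≈ 207°.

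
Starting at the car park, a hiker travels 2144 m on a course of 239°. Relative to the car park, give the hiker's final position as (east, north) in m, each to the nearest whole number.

(-1838, -1104)

Leg 1 (239°, 2144 m): east 2144 sin 239° = -1837.77, north 2144 cos 239° = -1104.24
Summing: -1837.77 m east, -1104.24 m north → (-1838, -1104).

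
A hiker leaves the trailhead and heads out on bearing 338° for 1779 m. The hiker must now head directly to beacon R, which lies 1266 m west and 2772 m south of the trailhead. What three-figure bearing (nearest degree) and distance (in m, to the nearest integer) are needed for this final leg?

Leg 1 (338°, 1779 m): east 1779 sin 338° = -666.43, north 1779 cos 338° = 1649.46
Current position: (-666.43, 1649.46). Target: (-1266, -2772). Remaining: Δeast = -599.57, Δnorth = -4421.46.
Bearing = atan2(-599.57, -4421.46) mod 360° = 187.72°; distance = √((-599.57)² + (-4421.46)²) = 4461.928 m.

188°, 4462 m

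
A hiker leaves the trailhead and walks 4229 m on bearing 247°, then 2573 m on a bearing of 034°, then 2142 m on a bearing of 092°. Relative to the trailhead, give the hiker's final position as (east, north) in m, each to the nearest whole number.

(-313, 406)

Leg 1 (247°, 4229 m): east 4229 sin 247° = -3892.82, north 4229 cos 247° = -1652.40
Leg 2 (034°, 2573 m): east 2573 sin 34° = 1438.80, north 2573 cos 34° = 2133.11
Leg 3 (092°, 2142 m): east 2142 sin 92° = 2140.70, north 2142 cos 92° = -74.75
Summing: -313.32 m east, 405.96 m north → (-313, 406).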